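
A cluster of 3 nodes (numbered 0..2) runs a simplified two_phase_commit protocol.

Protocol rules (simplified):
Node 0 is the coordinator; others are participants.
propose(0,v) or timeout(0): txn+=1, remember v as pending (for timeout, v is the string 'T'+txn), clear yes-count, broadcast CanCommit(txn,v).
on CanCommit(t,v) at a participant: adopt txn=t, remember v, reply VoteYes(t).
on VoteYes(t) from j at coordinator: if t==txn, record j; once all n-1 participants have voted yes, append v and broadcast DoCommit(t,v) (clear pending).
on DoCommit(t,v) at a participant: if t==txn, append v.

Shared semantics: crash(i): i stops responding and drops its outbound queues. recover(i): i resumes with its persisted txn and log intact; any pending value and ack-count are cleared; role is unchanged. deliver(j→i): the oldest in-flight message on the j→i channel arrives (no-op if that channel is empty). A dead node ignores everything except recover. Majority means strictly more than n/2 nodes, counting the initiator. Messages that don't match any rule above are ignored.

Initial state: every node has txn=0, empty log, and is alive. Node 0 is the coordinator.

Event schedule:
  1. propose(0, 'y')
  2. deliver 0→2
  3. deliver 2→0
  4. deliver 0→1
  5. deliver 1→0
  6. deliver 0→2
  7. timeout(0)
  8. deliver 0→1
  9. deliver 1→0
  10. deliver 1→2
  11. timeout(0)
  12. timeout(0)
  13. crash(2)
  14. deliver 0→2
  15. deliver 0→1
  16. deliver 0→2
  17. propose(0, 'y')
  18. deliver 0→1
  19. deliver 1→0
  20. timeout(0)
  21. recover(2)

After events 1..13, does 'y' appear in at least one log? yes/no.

step 1 propose(0,'y'): 0={coor,t=1,log=-}
step 2 deliver 0→2: 2={part,t=1,log=-}
step 3 deliver 2→0: —
step 4 deliver 0→1: 1={part,t=1,log=-}
step 5 deliver 1→0: 0={coor,t=1,log=y}
step 6 deliver 0→2: 2={part,t=1,log=y}
step 7 timeout(0): 0={coor,t=2,log=y}
step 8 deliver 0→1: 1={part,t=1,log=y}
step 9 deliver 1→0: —
step 10 deliver 1→2: —
step 11 timeout(0): 0={coor,t=3,log=y}
step 12 timeout(0): 0={coor,t=4,log=y}
step 13 crash(2): 2={✗part,t=1,log=y}

yes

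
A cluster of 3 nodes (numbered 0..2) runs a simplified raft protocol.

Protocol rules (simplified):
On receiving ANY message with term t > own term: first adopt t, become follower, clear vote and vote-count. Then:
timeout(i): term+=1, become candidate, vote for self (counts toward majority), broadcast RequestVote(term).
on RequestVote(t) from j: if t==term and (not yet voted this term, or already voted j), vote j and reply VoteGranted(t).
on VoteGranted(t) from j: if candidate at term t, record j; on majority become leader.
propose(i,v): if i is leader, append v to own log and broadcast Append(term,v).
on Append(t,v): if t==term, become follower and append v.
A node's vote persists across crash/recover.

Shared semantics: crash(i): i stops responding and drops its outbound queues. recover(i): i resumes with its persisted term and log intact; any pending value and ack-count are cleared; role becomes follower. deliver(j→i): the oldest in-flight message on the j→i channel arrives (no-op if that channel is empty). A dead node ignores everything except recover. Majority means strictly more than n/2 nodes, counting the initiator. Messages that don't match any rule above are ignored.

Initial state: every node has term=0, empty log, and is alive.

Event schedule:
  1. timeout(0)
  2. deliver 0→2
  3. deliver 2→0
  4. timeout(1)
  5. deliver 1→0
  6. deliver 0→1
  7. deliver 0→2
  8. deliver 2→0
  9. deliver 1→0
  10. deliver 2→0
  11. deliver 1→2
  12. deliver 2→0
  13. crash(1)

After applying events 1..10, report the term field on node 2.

1

[1] timeout(0) → N0(cand t1 [-])
[2] deliver 0→2 → N2(foll t1 [-])
[3] deliver 2→0 → N0(lead t1 [-])
[4] timeout(1) → N1(cand t1 [-])
[5] deliver 1→0 → ∅
[6] deliver 0→1 → ∅
[7] deliver 0→2 → ∅
[8] deliver 2→0 → ∅
[9] deliver 1→0 → ∅
[10] deliver 2→0 → ∅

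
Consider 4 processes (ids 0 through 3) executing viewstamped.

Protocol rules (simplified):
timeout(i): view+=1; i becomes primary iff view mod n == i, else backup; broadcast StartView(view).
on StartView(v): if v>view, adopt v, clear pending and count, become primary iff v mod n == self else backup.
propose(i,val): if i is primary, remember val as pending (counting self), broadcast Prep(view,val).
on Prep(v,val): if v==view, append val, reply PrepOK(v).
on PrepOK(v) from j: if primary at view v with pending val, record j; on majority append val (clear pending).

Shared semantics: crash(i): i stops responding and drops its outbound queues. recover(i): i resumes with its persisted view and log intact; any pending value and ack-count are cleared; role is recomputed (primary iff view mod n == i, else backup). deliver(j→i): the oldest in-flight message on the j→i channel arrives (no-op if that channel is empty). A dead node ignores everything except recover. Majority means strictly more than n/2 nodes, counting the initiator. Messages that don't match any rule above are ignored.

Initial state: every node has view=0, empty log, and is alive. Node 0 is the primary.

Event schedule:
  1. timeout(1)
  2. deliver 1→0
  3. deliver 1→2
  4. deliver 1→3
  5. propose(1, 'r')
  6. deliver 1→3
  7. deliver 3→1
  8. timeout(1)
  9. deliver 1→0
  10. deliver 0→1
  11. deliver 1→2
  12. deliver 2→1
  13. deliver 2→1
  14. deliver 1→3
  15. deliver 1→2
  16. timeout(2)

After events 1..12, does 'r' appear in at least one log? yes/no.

yes

[1] timeout(1) → N1(prim v1 [-])
[2] deliver 1→0 → N0(back v1 [-])
[3] deliver 1→2 → N2(back v1 [-])
[4] deliver 1→3 → N3(back v1 [-])
[5] propose(1,'r') → ∅
[6] deliver 1→3 → N3(back v1 [r])
[7] deliver 3→1 → ∅
[8] timeout(1) → N1(back v2 [-])
[9] deliver 1→0 → N0(back v1 [r])
[10] deliver 0→1 → ∅
[11] deliver 1→2 → N2(back v1 [r])
[12] deliver 2→1 → ∅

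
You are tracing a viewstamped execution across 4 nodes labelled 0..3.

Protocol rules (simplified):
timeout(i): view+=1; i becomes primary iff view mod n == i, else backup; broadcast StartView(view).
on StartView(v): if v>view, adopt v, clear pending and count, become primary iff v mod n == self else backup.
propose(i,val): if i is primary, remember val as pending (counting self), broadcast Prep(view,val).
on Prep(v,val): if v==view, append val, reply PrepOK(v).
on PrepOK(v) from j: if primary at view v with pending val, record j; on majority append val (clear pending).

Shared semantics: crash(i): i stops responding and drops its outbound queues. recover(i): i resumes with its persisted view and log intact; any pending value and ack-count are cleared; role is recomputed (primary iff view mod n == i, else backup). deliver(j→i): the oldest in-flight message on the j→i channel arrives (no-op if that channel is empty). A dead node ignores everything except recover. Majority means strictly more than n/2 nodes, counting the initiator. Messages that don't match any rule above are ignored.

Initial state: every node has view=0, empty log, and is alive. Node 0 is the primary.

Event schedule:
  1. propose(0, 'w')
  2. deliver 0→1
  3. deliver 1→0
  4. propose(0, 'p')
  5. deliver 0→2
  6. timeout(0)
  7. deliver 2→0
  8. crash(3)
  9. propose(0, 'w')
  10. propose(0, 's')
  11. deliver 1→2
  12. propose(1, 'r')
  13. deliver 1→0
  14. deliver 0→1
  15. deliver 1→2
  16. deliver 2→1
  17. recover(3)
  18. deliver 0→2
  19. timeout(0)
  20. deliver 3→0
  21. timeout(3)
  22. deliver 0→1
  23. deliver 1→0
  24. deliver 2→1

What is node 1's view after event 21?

0

after 1 — propose(0,'w'): ·
after 2 — deliver 0→1: n1:back/v0/[w]
after 3 — deliver 1→0: ·
after 4 — propose(0,'p'): ·
after 5 — deliver 0→2: n2:back/v0/[w]
after 6 — timeout(0): n0:back/v1/[-]
after 7 — deliver 2→0: ·
after 8 — crash(3): n3:✗back/v0/[-]
after 9 — propose(0,'w'): ·
after 10 — propose(0,'s'): ·
after 11 — deliver 1→2: ·
after 12 — propose(1,'r'): ·
after 13 — deliver 1→0: ·
after 14 — deliver 0→1: n1:back/v0/[w,p]
after 15 — deliver 1→2: ·
after 16 — deliver 2→1: ·
after 17 — recover(3): n3:back/v0/[-]
after 18 — deliver 0→2: n2:back/v0/[w,p]
after 19 — timeout(0): n0:back/v2/[-]
after 20 — deliver 3→0: ·
after 21 — timeout(3): n3:back/v1/[-]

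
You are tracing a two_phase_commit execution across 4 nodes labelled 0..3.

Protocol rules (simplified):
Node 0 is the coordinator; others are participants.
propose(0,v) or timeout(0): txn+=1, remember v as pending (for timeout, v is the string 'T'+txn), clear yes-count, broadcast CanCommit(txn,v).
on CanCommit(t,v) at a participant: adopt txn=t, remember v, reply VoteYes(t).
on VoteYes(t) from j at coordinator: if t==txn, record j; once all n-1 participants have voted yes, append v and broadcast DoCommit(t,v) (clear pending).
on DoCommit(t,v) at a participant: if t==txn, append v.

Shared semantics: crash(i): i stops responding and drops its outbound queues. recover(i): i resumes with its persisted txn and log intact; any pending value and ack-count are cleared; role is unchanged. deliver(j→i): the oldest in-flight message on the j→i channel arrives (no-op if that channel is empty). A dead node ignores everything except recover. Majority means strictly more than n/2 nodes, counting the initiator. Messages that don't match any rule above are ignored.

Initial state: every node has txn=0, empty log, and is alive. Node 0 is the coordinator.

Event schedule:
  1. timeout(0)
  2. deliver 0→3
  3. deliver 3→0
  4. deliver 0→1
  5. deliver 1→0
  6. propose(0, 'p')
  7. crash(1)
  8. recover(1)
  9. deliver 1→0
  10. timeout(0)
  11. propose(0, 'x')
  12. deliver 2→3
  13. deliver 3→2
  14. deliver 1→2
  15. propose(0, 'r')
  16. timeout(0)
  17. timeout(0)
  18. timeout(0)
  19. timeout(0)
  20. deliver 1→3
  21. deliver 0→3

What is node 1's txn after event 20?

1

step 1 timeout(0): 0={coor,t=1,log=-}
step 2 deliver 0→3: 3={part,t=1,log=-}
step 3 deliver 3→0: —
step 4 deliver 0→1: 1={part,t=1,log=-}
step 5 deliver 1→0: —
step 6 propose(0,'p'): 0={coor,t=2,log=-}
step 7 crash(1): 1={✗part,t=1,log=-}
step 8 recover(1): 1={part,t=1,log=-}
step 9 deliver 1→0: —
step 10 timeout(0): 0={coor,t=3,log=-}
step 11 propose(0,'x'): 0={coor,t=4,log=-}
step 12 deliver 2→3: —
step 13 deliver 3→2: —
step 14 deliver 1→2: —
step 15 propose(0,'r'): 0={coor,t=5,log=-}
step 16 timeout(0): 0={coor,t=6,log=-}
step 17 timeout(0): 0={coor,t=7,log=-}
step 18 timeout(0): 0={coor,t=8,log=-}
step 19 timeout(0): 0={coor,t=9,log=-}
step 20 deliver 1→3: —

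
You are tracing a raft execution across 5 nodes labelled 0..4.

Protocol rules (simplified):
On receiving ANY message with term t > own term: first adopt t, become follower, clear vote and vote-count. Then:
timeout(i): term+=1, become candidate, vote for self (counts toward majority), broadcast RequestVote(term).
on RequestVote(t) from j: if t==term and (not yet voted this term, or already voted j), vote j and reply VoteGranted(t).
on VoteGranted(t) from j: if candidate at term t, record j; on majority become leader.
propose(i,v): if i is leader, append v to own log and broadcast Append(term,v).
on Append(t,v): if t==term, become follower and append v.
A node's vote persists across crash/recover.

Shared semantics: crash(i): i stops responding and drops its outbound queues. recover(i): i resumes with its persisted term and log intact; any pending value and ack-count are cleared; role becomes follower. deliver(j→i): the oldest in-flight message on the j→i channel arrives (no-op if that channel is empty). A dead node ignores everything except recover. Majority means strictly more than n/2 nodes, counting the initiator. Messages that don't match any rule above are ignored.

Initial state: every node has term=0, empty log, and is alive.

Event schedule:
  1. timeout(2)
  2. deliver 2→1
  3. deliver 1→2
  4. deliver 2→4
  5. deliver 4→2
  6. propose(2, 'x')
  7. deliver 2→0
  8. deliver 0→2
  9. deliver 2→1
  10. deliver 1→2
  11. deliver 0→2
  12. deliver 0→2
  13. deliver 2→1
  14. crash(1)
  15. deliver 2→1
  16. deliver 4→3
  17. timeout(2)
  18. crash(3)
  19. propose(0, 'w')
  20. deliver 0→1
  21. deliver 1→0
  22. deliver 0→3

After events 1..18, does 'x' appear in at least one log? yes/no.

yes

e1 timeout(2): 2[cand,t=1,-]
e2 deliver 2→1: 1[foll,t=1,-]
e3 deliver 1→2: ·
e4 deliver 2→4: 4[foll,t=1,-]
e5 deliver 4→2: 2[lead,t=1,-]
e6 propose(2,'x'): 2[lead,t=1,x]
e7 deliver 2→0: 0[foll,t=1,-]
e8 deliver 0→2: ·
e9 deliver 2→1: 1[foll,t=1,x]
e10 deliver 1→2: ·
e11 deliver 0→2: ·
e12 deliver 0→2: ·
e13 deliver 2→1: ·
e14 crash(1): 1[✗foll,t=1,x]
e15 deliver 2→1: ·
e16 deliver 4→3: ·
e17 timeout(2): 2[cand,t=2,x]
e18 crash(3): 3[✗foll,t=0,-]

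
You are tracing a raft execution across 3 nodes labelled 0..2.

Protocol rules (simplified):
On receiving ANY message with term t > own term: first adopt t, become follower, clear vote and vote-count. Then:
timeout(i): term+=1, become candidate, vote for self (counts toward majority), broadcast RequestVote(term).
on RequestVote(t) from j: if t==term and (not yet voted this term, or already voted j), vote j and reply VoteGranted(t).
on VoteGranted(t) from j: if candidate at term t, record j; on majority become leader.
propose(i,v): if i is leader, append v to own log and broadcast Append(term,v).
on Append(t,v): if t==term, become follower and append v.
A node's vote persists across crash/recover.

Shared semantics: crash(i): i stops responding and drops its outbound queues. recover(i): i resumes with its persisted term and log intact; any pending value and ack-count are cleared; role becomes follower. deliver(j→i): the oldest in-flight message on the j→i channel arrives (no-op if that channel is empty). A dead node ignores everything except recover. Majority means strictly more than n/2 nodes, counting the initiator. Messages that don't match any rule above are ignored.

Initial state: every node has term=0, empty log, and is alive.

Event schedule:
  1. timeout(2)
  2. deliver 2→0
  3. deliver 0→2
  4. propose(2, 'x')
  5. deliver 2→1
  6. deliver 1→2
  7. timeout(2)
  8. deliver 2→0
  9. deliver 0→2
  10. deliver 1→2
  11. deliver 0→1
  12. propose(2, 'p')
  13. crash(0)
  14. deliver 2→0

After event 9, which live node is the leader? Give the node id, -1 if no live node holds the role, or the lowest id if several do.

-1

after 1 — timeout(2): n2:cand/t1/[-]
after 2 — deliver 2→0: n0:foll/t1/[-]
after 3 — deliver 0→2: n2:lead/t1/[-]
after 4 — propose(2,'x'): n2:lead/t1/[x]
after 5 — deliver 2→1: n1:foll/t1/[-]
after 6 — deliver 1→2: ·
after 7 — timeout(2): n2:cand/t2/[x]
after 8 — deliver 2→0: n0:foll/t1/[x]
after 9 — deliver 0→2: ·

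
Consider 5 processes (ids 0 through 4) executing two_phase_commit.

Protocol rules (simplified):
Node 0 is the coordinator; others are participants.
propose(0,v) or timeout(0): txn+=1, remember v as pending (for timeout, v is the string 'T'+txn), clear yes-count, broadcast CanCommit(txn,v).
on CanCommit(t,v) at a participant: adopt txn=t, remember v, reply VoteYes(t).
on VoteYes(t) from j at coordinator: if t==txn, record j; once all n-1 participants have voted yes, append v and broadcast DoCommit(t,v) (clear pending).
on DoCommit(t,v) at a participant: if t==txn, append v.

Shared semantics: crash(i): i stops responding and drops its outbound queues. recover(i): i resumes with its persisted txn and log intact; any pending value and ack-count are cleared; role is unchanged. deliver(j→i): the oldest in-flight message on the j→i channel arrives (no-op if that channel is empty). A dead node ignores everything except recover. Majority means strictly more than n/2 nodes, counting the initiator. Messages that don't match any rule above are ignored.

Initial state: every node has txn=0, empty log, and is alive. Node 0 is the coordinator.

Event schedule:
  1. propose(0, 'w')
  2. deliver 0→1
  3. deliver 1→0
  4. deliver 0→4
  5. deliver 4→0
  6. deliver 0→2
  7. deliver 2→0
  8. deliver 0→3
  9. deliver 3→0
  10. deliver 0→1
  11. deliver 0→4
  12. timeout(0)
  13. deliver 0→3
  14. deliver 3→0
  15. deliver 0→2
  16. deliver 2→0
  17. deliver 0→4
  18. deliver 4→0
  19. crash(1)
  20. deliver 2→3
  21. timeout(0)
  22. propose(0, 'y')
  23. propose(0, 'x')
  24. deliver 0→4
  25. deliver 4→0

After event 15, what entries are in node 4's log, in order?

step 1 propose(0,'w'): 0={coor,t=1,log=-}
step 2 deliver 0→1: 1={part,t=1,log=-}
step 3 deliver 1→0: —
step 4 deliver 0→4: 4={part,t=1,log=-}
step 5 deliver 4→0: —
step 6 deliver 0→2: 2={part,t=1,log=-}
step 7 deliver 2→0: —
step 8 deliver 0→3: 3={part,t=1,log=-}
step 9 deliver 3→0: 0={coor,t=1,log=w}
step 10 deliver 0→1: 1={part,t=1,log=w}
step 11 deliver 0→4: 4={part,t=1,log=w}
step 12 timeout(0): 0={coor,t=2,log=w}
step 13 deliver 0→3: 3={part,t=1,log=w}
step 14 deliver 3→0: —
step 15 deliver 0→2: 2={part,t=1,log=w}

w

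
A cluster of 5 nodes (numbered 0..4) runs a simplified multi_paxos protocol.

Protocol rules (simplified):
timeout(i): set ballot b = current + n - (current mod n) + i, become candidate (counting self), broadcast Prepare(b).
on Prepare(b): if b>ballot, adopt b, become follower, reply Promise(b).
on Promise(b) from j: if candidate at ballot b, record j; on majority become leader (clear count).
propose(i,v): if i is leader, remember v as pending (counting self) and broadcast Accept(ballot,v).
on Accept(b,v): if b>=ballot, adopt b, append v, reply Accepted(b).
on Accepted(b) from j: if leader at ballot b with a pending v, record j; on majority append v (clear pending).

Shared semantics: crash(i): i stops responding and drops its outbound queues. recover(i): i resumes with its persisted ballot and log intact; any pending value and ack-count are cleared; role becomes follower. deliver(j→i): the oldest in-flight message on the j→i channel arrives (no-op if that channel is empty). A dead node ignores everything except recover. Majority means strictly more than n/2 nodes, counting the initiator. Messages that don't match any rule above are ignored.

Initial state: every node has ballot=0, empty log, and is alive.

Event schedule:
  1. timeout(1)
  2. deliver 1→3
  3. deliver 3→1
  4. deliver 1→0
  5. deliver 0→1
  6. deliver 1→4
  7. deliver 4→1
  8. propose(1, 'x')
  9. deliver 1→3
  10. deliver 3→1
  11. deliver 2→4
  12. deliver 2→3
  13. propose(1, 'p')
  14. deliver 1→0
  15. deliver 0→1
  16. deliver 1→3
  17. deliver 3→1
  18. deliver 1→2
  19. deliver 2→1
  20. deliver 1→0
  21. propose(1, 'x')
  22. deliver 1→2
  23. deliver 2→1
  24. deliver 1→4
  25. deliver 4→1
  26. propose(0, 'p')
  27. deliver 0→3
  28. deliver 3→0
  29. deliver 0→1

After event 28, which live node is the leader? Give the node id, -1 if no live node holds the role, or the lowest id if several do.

1

e1 timeout(1): 1[cand,b=6,-]
e2 deliver 1→3: 3[foll,b=6,-]
e3 deliver 3→1: ·
e4 deliver 1→0: 0[foll,b=6,-]
e5 deliver 0→1: 1[lead,b=6,-]
e6 deliver 1→4: 4[foll,b=6,-]
e7 deliver 4→1: ·
e8 propose(1,'x'): ·
e9 deliver 1→3: 3[foll,b=6,x]
e10 deliver 3→1: ·
e11 deliver 2→4: ·
e12 deliver 2→3: ·
e13 propose(1,'p'): ·
e14 deliver 1→0: 0[foll,b=6,x]
e15 deliver 0→1: ·
e16 deliver 1→3: 3[foll,b=6,x,p]
e17 deliver 3→1: 1[lead,b=6,p]
e18 deliver 1→2: 2[foll,b=6,-]
e19 deliver 2→1: ·
e20 deliver 1→0: 0[foll,b=6,x,p]
e21 propose(1,'x'): ·
e22 deliver 1→2: 2[foll,b=6,x]
e23 deliver 2→1: ·
e24 deliver 1→4: 4[foll,b=6,x]
e25 deliver 4→1: 1[lead,b=6,p,x]
e26 propose(0,'p'): ·
e27 deliver 0→3: ·
e28 deliver 3→0: ·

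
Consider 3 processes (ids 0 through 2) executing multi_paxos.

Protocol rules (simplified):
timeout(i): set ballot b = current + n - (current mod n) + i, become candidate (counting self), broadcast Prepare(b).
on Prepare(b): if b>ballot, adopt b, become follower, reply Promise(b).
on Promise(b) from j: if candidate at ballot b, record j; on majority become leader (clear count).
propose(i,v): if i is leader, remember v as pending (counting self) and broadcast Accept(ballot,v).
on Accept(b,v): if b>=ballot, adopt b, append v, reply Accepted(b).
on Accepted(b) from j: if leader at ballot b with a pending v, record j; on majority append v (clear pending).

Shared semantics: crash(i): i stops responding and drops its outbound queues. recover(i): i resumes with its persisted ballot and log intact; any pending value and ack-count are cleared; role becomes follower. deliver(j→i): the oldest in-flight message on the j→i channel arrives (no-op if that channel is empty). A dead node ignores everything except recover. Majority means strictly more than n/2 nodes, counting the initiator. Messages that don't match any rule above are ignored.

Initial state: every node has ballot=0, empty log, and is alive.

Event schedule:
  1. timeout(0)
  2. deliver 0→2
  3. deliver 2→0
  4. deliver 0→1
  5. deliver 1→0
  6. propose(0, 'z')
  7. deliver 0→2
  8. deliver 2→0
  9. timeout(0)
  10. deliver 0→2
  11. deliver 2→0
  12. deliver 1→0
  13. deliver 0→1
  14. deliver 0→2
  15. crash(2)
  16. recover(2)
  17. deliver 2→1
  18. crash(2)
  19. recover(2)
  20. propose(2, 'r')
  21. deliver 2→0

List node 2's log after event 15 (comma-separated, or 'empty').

step 1 timeout(0): 0={cand,b=3,log=-}
step 2 deliver 0→2: 2={foll,b=3,log=-}
step 3 deliver 2→0: 0={lead,b=3,log=-}
step 4 deliver 0→1: 1={foll,b=3,log=-}
step 5 deliver 1→0: —
step 6 propose(0,'z'): —
step 7 deliver 0→2: 2={foll,b=3,log=z}
step 8 deliver 2→0: 0={lead,b=3,log=z}
step 9 timeout(0): 0={cand,b=6,log=z}
step 10 deliver 0→2: 2={foll,b=6,log=z}
step 11 deliver 2→0: 0={lead,b=6,log=z}
step 12 deliver 1→0: —
step 13 deliver 0→1: 1={foll,b=3,log=z}
step 14 deliver 0→2: —
step 15 crash(2): 2={✗foll,b=6,log=z}

z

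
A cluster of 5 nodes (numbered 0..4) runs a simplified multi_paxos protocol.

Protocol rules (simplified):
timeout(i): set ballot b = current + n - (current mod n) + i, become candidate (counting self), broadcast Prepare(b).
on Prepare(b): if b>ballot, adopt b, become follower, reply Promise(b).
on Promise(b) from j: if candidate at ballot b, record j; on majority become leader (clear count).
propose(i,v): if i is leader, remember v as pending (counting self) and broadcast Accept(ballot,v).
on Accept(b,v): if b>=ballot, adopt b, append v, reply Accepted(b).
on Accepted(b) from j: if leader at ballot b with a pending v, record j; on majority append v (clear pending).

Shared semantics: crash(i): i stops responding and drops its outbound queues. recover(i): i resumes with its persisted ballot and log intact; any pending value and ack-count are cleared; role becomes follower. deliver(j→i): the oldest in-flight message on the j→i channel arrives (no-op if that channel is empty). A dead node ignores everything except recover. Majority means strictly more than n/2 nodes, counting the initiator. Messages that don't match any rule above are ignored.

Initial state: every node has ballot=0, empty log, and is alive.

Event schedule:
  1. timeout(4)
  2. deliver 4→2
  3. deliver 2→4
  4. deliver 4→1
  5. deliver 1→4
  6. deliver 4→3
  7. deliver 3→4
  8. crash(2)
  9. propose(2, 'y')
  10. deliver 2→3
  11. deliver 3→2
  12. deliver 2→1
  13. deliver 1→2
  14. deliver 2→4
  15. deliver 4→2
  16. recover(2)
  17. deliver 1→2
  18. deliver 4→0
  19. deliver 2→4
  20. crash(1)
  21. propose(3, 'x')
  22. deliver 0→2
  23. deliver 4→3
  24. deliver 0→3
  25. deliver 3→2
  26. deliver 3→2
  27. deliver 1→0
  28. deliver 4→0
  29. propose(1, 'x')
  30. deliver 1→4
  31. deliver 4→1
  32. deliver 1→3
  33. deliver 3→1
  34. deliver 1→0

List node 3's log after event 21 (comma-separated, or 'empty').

empty

after 1 — timeout(4): n4:cand/b9/[-]
after 2 — deliver 4→2: n2:foll/b9/[-]
after 3 — deliver 2→4: ·
after 4 — deliver 4→1: n1:foll/b9/[-]
after 5 — deliver 1→4: n4:lead/b9/[-]
after 6 — deliver 4→3: n3:foll/b9/[-]
after 7 — deliver 3→4: ·
after 8 — crash(2): n2:✗foll/b9/[-]
after 9 — propose(2,'y'): ·
after 10 — deliver 2→3: ·
after 11 — deliver 3→2: ·
after 12 — deliver 2→1: ·
after 13 — deliver 1→2: ·
after 14 — deliver 2→4: ·
after 15 — deliver 4→2: ·
after 16 — recover(2): n2:foll/b9/[-]
after 17 — deliver 1→2: ·
after 18 — deliver 4→0: n0:foll/b9/[-]
after 19 — deliver 2→4: ·
after 20 — crash(1): n1:✗foll/b9/[-]
after 21 — propose(3,'x'): ·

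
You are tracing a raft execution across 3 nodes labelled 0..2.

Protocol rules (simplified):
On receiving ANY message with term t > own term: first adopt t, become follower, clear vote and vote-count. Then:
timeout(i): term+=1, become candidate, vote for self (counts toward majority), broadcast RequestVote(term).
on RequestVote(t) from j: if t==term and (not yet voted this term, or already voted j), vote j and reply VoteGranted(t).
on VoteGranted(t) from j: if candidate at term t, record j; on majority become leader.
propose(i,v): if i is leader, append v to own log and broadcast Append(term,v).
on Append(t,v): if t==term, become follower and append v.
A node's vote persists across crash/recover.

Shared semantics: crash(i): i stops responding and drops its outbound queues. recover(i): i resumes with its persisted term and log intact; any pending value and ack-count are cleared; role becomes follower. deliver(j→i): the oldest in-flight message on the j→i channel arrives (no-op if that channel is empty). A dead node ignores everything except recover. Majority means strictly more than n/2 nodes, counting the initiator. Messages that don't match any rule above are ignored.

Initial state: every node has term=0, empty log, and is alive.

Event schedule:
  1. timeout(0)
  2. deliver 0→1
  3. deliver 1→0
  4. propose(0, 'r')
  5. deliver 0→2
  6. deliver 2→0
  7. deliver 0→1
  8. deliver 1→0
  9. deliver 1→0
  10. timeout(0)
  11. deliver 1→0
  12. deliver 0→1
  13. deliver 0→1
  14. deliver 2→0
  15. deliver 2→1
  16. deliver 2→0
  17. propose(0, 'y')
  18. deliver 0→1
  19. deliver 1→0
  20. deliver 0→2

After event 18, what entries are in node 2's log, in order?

empty

1. timeout(0):  <0:cand t1 ->
2. deliver 0→1:  <1:foll t1 ->
3. deliver 1→0:  <0:lead t1 ->
4. propose(0,'r'):  <0:lead t1 r>
5. deliver 0→2:  <2:foll t1 ->
6. deliver 2→0:  nop
7. deliver 0→1:  <1:foll t1 r>
8. deliver 1→0:  nop
9. deliver 1→0:  nop
10. timeout(0):  <0:cand t2 r>
11. deliver 1→0:  nop
12. deliver 0→1:  <1:foll t2 r>
13. deliver 0→1:  nop
14. deliver 2→0:  nop
15. deliver 2→1:  nop
16. deliver 2→0:  nop
17. propose(0,'y'):  nop
18. deliver 0→1:  nop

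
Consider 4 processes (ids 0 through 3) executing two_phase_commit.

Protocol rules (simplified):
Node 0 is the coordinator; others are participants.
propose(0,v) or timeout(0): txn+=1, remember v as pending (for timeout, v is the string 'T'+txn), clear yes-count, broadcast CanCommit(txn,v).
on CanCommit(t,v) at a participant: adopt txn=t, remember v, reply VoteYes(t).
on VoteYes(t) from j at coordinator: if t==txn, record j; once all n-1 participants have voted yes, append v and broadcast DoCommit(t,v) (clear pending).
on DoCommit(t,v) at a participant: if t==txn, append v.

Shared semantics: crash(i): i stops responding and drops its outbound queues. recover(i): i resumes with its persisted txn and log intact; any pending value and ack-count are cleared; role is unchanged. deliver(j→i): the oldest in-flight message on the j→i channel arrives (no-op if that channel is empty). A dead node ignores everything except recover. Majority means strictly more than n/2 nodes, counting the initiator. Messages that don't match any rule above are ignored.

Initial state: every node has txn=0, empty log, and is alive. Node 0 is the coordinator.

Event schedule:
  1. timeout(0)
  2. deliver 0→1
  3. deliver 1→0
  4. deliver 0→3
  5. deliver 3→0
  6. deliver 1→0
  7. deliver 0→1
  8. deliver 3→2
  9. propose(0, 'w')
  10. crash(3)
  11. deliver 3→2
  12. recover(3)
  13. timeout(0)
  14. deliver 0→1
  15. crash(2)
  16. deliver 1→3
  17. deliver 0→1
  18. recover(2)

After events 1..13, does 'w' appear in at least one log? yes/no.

1. timeout(0):  <0:coor t1 ->
2. deliver 0→1:  <1:part t1 ->
3. deliver 1→0:  nop
4. deliver 0→3:  <3:part t1 ->
5. deliver 3→0:  nop
6. deliver 1→0:  nop
7. deliver 0→1:  nop
8. deliver 3→2:  nop
9. propose(0,'w'):  <0:coor t2 ->
10. crash(3):  <3:✗part t1 ->
11. deliver 3→2:  nop
12. recover(3):  <3:part t1 ->
13. timeout(0):  <0:coor t3 ->

no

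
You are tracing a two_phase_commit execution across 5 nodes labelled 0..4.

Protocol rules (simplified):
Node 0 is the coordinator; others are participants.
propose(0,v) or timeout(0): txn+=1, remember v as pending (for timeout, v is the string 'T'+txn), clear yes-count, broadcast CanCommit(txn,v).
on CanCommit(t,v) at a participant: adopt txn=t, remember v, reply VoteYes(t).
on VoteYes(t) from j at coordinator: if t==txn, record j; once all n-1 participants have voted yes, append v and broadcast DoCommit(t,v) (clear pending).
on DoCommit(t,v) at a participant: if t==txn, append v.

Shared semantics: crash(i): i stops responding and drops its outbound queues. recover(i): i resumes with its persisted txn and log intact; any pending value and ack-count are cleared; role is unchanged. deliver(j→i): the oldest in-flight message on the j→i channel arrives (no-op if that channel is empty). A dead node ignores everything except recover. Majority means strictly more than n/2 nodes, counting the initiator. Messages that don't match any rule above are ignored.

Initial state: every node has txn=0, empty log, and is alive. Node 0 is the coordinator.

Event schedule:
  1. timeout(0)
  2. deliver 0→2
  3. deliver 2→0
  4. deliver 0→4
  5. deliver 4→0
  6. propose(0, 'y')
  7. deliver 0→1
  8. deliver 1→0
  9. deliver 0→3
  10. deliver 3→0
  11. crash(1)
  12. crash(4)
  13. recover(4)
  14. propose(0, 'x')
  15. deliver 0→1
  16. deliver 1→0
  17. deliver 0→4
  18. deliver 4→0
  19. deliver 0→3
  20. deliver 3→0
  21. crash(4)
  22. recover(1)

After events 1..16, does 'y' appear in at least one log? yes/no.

no

1. timeout(0):  <0:coor t1 ->
2. deliver 0→2:  <2:part t1 ->
3. deliver 2→0:  nop
4. deliver 0→4:  <4:part t1 ->
5. deliver 4→0:  nop
6. propose(0,'y'):  <0:coor t2 ->
7. deliver 0→1:  <1:part t1 ->
8. deliver 1→0:  nop
9. deliver 0→3:  <3:part t1 ->
10. deliver 3→0:  nop
11. crash(1):  <1:✗part t1 ->
12. crash(4):  <4:✗part t1 ->
13. recover(4):  <4:part t1 ->
14. propose(0,'x'):  <0:coor t3 ->
15. deliver 0→1:  nop
16. deliver 1→0:  nop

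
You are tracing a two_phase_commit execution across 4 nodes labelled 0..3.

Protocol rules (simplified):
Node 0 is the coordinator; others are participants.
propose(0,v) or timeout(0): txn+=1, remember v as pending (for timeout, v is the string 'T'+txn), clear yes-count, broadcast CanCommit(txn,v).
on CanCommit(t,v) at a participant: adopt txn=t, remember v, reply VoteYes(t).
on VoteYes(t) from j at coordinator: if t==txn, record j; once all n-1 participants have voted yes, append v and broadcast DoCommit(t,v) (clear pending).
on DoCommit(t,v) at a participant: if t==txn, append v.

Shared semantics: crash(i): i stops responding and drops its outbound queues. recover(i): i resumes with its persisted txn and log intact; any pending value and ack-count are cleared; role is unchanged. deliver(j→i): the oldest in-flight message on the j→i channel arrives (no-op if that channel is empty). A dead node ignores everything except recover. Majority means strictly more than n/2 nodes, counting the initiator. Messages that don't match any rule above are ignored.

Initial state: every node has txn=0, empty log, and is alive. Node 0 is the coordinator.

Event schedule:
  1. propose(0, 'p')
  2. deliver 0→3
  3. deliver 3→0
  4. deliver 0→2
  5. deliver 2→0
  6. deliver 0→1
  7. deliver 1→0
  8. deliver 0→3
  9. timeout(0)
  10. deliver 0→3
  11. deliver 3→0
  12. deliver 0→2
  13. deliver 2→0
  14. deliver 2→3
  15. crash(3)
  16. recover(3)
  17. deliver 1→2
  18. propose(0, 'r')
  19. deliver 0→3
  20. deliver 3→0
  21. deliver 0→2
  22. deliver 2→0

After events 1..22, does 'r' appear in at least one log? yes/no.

after 1 — propose(0,'p'): n0:coor/t1/[-]
after 2 — deliver 0→3: n3:part/t1/[-]
after 3 — deliver 3→0: ·
after 4 — deliver 0→2: n2:part/t1/[-]
after 5 — deliver 2→0: ·
after 6 — deliver 0→1: n1:part/t1/[-]
after 7 — deliver 1→0: n0:coor/t1/[p]
after 8 — deliver 0→3: n3:part/t1/[p]
after 9 — timeout(0): n0:coor/t2/[p]
after 10 — deliver 0→3: n3:part/t2/[p]
after 11 — deliver 3→0: ·
after 12 — deliver 0→2: n2:part/t1/[p]
after 13 — deliver 2→0: ·
after 14 — deliver 2→3: ·
after 15 — crash(3): n3:✗part/t2/[p]
after 16 — recover(3): n3:part/t2/[p]
after 17 — deliver 1→2: ·
after 18 — propose(0,'r'): n0:coor/t3/[p]
after 19 — deliver 0→3: n3:part/t3/[p]
after 20 — deliver 3→0: ·
after 21 — deliver 0→2: n2:part/t2/[p]
after 22 — deliver 2→0: ·

no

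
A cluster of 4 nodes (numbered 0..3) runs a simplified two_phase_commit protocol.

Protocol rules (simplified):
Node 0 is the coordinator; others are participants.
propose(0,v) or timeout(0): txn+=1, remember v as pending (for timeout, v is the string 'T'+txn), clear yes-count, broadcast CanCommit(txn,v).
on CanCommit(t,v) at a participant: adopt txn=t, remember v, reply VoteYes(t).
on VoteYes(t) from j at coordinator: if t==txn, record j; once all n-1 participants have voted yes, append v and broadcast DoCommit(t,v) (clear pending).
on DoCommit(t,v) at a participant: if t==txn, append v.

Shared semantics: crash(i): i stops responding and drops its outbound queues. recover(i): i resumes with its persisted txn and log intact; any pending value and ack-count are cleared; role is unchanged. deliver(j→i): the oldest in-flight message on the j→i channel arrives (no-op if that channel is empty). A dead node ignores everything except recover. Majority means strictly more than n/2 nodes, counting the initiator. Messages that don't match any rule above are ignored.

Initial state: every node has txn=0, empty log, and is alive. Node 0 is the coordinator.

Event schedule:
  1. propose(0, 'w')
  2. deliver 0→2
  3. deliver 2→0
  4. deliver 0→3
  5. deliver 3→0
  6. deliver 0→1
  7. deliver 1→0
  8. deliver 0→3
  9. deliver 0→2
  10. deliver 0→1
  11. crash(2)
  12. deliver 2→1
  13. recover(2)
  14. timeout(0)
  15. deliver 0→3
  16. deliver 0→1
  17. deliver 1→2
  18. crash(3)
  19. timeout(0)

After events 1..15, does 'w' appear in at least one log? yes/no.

[1] propose(0,'w') → N0(coor t1 [-])
[2] deliver 0→2 → N2(part t1 [-])
[3] deliver 2→0 → ∅
[4] deliver 0→3 → N3(part t1 [-])
[5] deliver 3→0 → ∅
[6] deliver 0→1 → N1(part t1 [-])
[7] deliver 1→0 → N0(coor t1 [w])
[8] deliver 0→3 → N3(part t1 [w])
[9] deliver 0→2 → N2(part t1 [w])
[10] deliver 0→1 → N1(part t1 [w])
[11] crash(2) → N2(✗part t1 [w])
[12] deliver 2→1 → ∅
[13] recover(2) → N2(part t1 [w])
[14] timeout(0) → N0(coor t2 [w])
[15] deliver 0→3 → N3(part t2 [w])

yes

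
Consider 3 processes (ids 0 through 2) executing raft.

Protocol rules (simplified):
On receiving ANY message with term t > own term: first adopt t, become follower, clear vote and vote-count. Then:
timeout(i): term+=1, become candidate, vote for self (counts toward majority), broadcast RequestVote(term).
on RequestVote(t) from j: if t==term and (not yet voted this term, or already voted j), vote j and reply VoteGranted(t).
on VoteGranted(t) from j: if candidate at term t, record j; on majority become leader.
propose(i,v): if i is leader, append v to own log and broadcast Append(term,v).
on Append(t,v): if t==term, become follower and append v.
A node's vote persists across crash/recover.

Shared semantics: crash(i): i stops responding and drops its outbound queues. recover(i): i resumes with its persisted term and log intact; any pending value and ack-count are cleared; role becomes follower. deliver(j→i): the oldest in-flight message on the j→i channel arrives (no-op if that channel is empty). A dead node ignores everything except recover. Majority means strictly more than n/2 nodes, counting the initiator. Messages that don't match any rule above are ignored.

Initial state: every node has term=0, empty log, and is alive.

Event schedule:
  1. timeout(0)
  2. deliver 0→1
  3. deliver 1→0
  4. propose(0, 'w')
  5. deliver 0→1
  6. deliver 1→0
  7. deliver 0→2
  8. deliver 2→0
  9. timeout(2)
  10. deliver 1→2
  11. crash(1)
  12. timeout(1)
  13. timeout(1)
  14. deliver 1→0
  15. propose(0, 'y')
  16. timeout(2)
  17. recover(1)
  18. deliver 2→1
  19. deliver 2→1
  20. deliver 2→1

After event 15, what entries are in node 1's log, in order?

w

1. timeout(0):  <0:cand t1 ->
2. deliver 0→1:  <1:foll t1 ->
3. deliver 1→0:  <0:lead t1 ->
4. propose(0,'w'):  <0:lead t1 w>
5. deliver 0→1:  <1:foll t1 w>
6. deliver 1→0:  nop
7. deliver 0→2:  <2:foll t1 ->
8. deliver 2→0:  nop
9. timeout(2):  <2:cand t2 ->
10. deliver 1→2:  nop
11. crash(1):  <1:✗foll t1 w>
12. timeout(1):  nop
13. timeout(1):  nop
14. deliver 1→0:  nop
15. propose(0,'y'):  <0:lead t1 w,y>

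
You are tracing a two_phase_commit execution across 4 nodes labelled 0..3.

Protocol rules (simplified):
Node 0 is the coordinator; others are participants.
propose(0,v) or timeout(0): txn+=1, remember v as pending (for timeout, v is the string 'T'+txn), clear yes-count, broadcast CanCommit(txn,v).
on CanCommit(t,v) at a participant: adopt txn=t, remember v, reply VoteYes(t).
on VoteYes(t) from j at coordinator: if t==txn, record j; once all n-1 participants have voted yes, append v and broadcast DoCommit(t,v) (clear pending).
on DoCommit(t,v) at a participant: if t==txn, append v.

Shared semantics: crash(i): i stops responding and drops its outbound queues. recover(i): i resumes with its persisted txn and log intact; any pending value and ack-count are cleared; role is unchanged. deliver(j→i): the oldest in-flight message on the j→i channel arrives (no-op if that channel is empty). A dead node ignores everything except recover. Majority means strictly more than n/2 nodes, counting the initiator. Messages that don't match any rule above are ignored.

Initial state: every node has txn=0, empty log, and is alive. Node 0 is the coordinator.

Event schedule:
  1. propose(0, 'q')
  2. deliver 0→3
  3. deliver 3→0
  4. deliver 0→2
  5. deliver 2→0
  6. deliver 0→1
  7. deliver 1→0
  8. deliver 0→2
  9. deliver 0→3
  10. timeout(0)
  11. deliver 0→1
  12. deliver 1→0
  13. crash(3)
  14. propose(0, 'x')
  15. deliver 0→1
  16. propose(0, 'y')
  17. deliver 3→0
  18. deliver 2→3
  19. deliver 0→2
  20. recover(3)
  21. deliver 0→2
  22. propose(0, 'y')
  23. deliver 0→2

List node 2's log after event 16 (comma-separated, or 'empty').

after 1 — propose(0,'q'): n0:coor/t1/[-]
after 2 — deliver 0→3: n3:part/t1/[-]
after 3 — deliver 3→0: ·
after 4 — deliver 0→2: n2:part/t1/[-]
after 5 — deliver 2→0: ·
after 6 — deliver 0→1: n1:part/t1/[-]
after 7 — deliver 1→0: n0:coor/t1/[q]
after 8 — deliver 0→2: n2:part/t1/[q]
after 9 — deliver 0→3: n3:part/t1/[q]
after 10 — timeout(0): n0:coor/t2/[q]
after 11 — deliver 0→1: n1:part/t1/[q]
after 12 — deliver 1→0: ·
after 13 — crash(3): n3:✗part/t1/[q]
after 14 — propose(0,'x'): n0:coor/t3/[q]
after 15 — deliver 0→1: n1:part/t2/[q]
after 16 — propose(0,'y'): n0:coor/t4/[q]

q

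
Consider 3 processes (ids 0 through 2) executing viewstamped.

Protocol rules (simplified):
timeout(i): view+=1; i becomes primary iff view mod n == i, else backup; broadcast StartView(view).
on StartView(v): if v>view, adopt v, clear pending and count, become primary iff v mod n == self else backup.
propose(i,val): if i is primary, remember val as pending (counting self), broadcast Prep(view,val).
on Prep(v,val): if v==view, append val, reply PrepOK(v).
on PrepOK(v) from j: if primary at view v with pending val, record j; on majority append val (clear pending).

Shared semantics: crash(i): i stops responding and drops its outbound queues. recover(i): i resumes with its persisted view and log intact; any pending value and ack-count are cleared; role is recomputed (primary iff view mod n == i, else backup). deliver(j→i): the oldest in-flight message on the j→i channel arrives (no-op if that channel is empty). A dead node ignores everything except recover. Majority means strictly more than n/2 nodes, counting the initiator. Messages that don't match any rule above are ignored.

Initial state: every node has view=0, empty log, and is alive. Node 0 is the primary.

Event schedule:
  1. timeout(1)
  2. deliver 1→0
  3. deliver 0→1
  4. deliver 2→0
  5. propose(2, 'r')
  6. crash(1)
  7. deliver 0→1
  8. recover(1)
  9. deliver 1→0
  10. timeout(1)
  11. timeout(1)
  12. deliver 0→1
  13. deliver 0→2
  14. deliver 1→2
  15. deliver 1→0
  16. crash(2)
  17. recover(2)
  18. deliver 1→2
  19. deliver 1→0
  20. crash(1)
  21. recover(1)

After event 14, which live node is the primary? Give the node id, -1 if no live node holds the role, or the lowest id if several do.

2

[1] timeout(1) → N1(prim v1 [-])
[2] deliver 1→0 → N0(back v1 [-])
[3] deliver 0→1 → ∅
[4] deliver 2→0 → ∅
[5] propose(2,'r') → ∅
[6] crash(1) → N1(✗prim v1 [-])
[7] deliver 0→1 → ∅
[8] recover(1) → N1(prim v1 [-])
[9] deliver 1→0 → ∅
[10] timeout(1) → N1(back v2 [-])
[11] timeout(1) → N1(back v3 [-])
[12] deliver 0→1 → ∅
[13] deliver 0→2 → ∅
[14] deliver 1→2 → N2(prim v2 [-])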